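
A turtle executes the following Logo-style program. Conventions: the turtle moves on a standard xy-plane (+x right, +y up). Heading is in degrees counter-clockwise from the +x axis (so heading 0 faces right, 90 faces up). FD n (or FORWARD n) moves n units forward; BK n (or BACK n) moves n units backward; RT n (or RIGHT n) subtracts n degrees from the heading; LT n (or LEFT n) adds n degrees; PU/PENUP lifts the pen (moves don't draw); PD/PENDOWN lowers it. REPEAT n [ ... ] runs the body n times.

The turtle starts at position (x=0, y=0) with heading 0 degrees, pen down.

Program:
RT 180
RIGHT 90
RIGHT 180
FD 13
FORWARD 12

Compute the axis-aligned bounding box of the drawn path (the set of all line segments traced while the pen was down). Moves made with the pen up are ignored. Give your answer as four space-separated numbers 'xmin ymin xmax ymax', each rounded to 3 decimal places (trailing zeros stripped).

Answer: 0 -25 0 0

Derivation:
Executing turtle program step by step:
Start: pos=(0,0), heading=0, pen down
RT 180: heading 0 -> 180
RT 90: heading 180 -> 90
RT 180: heading 90 -> 270
FD 13: (0,0) -> (0,-13) [heading=270, draw]
FD 12: (0,-13) -> (0,-25) [heading=270, draw]
Final: pos=(0,-25), heading=270, 2 segment(s) drawn

Segment endpoints: x in {0, 0, 0}, y in {-25, -13, 0}
xmin=0, ymin=-25, xmax=0, ymax=0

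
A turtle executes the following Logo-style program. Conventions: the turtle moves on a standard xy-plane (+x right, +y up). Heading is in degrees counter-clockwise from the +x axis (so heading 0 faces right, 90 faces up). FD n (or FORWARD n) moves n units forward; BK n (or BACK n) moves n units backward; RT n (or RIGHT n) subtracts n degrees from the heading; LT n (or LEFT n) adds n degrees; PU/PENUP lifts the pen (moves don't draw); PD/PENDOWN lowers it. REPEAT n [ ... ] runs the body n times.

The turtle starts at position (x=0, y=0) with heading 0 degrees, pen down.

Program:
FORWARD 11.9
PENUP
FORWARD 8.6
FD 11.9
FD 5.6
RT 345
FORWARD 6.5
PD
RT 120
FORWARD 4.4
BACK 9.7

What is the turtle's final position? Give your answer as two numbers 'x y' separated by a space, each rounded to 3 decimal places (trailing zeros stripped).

Executing turtle program step by step:
Start: pos=(0,0), heading=0, pen down
FD 11.9: (0,0) -> (11.9,0) [heading=0, draw]
PU: pen up
FD 8.6: (11.9,0) -> (20.5,0) [heading=0, move]
FD 11.9: (20.5,0) -> (32.4,0) [heading=0, move]
FD 5.6: (32.4,0) -> (38,0) [heading=0, move]
RT 345: heading 0 -> 15
FD 6.5: (38,0) -> (44.279,1.682) [heading=15, move]
PD: pen down
RT 120: heading 15 -> 255
FD 4.4: (44.279,1.682) -> (43.14,-2.568) [heading=255, draw]
BK 9.7: (43.14,-2.568) -> (45.65,6.802) [heading=255, draw]
Final: pos=(45.65,6.802), heading=255, 3 segment(s) drawn

Answer: 45.65 6.802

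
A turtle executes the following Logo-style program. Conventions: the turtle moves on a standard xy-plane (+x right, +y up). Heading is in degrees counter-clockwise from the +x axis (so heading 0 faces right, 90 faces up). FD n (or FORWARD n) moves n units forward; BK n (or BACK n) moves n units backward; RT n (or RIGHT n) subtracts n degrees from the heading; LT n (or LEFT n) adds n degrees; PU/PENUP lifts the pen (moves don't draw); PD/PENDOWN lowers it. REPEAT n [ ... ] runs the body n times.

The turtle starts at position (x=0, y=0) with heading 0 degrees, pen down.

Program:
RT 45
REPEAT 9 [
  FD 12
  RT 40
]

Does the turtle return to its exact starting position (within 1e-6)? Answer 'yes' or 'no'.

Executing turtle program step by step:
Start: pos=(0,0), heading=0, pen down
RT 45: heading 0 -> 315
REPEAT 9 [
  -- iteration 1/9 --
  FD 12: (0,0) -> (8.485,-8.485) [heading=315, draw]
  RT 40: heading 315 -> 275
  -- iteration 2/9 --
  FD 12: (8.485,-8.485) -> (9.531,-20.44) [heading=275, draw]
  RT 40: heading 275 -> 235
  -- iteration 3/9 --
  FD 12: (9.531,-20.44) -> (2.648,-30.269) [heading=235, draw]
  RT 40: heading 235 -> 195
  -- iteration 4/9 --
  FD 12: (2.648,-30.269) -> (-8.943,-33.375) [heading=195, draw]
  RT 40: heading 195 -> 155
  -- iteration 5/9 --
  FD 12: (-8.943,-33.375) -> (-19.819,-28.304) [heading=155, draw]
  RT 40: heading 155 -> 115
  -- iteration 6/9 --
  FD 12: (-19.819,-28.304) -> (-24.89,-17.428) [heading=115, draw]
  RT 40: heading 115 -> 75
  -- iteration 7/9 --
  FD 12: (-24.89,-17.428) -> (-21.784,-5.837) [heading=75, draw]
  RT 40: heading 75 -> 35
  -- iteration 8/9 --
  FD 12: (-21.784,-5.837) -> (-11.954,1.046) [heading=35, draw]
  RT 40: heading 35 -> 355
  -- iteration 9/9 --
  FD 12: (-11.954,1.046) -> (0,0) [heading=355, draw]
  RT 40: heading 355 -> 315
]
Final: pos=(0,0), heading=315, 9 segment(s) drawn

Start position: (0, 0)
Final position: (0, 0)
Distance = 0; < 1e-6 -> CLOSED

Answer: yes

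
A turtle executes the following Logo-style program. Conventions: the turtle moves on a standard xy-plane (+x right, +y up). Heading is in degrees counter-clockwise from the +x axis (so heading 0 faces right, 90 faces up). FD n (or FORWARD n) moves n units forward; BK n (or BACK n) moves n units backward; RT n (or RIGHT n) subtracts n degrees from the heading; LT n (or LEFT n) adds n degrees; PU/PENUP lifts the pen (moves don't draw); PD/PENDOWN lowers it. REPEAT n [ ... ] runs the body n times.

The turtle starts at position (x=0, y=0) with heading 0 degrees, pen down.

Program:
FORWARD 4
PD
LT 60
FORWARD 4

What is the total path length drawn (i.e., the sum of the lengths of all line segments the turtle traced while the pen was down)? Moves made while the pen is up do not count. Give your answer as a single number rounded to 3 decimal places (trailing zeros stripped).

Answer: 8

Derivation:
Executing turtle program step by step:
Start: pos=(0,0), heading=0, pen down
FD 4: (0,0) -> (4,0) [heading=0, draw]
PD: pen down
LT 60: heading 0 -> 60
FD 4: (4,0) -> (6,3.464) [heading=60, draw]
Final: pos=(6,3.464), heading=60, 2 segment(s) drawn

Segment lengths:
  seg 1: (0,0) -> (4,0), length = 4
  seg 2: (4,0) -> (6,3.464), length = 4
Total = 8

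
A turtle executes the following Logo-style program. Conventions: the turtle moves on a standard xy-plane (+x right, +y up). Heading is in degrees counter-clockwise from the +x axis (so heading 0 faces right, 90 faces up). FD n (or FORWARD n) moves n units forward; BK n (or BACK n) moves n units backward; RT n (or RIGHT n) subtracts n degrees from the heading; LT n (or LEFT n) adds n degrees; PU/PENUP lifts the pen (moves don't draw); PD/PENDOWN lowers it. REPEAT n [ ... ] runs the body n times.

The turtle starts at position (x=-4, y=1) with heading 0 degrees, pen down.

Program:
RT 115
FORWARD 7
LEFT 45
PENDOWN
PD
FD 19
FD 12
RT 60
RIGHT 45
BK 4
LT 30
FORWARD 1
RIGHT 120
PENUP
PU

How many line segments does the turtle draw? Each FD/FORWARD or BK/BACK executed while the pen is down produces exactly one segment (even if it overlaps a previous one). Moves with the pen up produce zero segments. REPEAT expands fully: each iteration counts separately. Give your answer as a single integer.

Executing turtle program step by step:
Start: pos=(-4,1), heading=0, pen down
RT 115: heading 0 -> 245
FD 7: (-4,1) -> (-6.958,-5.344) [heading=245, draw]
LT 45: heading 245 -> 290
PD: pen down
PD: pen down
FD 19: (-6.958,-5.344) -> (-0.46,-23.198) [heading=290, draw]
FD 12: (-0.46,-23.198) -> (3.644,-34.475) [heading=290, draw]
RT 60: heading 290 -> 230
RT 45: heading 230 -> 185
BK 4: (3.644,-34.475) -> (7.629,-34.126) [heading=185, draw]
LT 30: heading 185 -> 215
FD 1: (7.629,-34.126) -> (6.81,-34.7) [heading=215, draw]
RT 120: heading 215 -> 95
PU: pen up
PU: pen up
Final: pos=(6.81,-34.7), heading=95, 5 segment(s) drawn
Segments drawn: 5

Answer: 5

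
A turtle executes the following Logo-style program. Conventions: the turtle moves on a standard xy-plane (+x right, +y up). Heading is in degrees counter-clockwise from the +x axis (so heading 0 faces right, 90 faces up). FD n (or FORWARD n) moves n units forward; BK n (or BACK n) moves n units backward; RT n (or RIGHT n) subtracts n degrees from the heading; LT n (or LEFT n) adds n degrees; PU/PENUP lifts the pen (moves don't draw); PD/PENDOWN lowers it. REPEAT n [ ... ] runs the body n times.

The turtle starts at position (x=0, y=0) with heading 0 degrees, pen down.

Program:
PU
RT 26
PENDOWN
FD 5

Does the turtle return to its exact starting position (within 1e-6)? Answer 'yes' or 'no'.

Executing turtle program step by step:
Start: pos=(0,0), heading=0, pen down
PU: pen up
RT 26: heading 0 -> 334
PD: pen down
FD 5: (0,0) -> (4.494,-2.192) [heading=334, draw]
Final: pos=(4.494,-2.192), heading=334, 1 segment(s) drawn

Start position: (0, 0)
Final position: (4.494, -2.192)
Distance = 5; >= 1e-6 -> NOT closed

Answer: no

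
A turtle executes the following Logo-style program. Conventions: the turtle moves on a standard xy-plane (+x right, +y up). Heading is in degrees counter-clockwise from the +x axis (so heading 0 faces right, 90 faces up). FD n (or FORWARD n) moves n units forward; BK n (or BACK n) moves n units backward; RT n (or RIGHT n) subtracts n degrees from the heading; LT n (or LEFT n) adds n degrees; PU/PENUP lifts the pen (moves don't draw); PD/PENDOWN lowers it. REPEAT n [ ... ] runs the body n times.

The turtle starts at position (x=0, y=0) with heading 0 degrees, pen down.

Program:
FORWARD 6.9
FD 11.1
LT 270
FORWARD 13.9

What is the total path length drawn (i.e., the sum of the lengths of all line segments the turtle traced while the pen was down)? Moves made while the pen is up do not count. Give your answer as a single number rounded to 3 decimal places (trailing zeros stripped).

Executing turtle program step by step:
Start: pos=(0,0), heading=0, pen down
FD 6.9: (0,0) -> (6.9,0) [heading=0, draw]
FD 11.1: (6.9,0) -> (18,0) [heading=0, draw]
LT 270: heading 0 -> 270
FD 13.9: (18,0) -> (18,-13.9) [heading=270, draw]
Final: pos=(18,-13.9), heading=270, 3 segment(s) drawn

Segment lengths:
  seg 1: (0,0) -> (6.9,0), length = 6.9
  seg 2: (6.9,0) -> (18,0), length = 11.1
  seg 3: (18,0) -> (18,-13.9), length = 13.9
Total = 31.9

Answer: 31.9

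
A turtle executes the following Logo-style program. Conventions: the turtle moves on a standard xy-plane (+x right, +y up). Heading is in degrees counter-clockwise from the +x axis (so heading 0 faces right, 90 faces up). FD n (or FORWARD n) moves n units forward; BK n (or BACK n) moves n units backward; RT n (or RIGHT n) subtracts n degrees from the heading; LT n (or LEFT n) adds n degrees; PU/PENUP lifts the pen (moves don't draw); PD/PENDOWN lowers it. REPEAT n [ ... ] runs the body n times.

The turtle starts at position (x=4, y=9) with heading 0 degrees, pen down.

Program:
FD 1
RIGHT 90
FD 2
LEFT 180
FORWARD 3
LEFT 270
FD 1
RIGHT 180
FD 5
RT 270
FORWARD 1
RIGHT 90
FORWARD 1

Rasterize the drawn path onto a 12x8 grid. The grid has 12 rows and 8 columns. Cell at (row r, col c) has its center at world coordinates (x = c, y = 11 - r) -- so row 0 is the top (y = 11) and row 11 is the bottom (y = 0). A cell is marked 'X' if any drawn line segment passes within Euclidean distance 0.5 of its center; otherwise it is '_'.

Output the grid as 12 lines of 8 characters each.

Answer: ________
_XXXXXX_
XX__XX__
_____X__
_____X__
________
________
________
________
________
________
________

Derivation:
Segment 0: (4,9) -> (5,9)
Segment 1: (5,9) -> (5,7)
Segment 2: (5,7) -> (5,10)
Segment 3: (5,10) -> (6,10)
Segment 4: (6,10) -> (1,10)
Segment 5: (1,10) -> (1,9)
Segment 6: (1,9) -> (0,9)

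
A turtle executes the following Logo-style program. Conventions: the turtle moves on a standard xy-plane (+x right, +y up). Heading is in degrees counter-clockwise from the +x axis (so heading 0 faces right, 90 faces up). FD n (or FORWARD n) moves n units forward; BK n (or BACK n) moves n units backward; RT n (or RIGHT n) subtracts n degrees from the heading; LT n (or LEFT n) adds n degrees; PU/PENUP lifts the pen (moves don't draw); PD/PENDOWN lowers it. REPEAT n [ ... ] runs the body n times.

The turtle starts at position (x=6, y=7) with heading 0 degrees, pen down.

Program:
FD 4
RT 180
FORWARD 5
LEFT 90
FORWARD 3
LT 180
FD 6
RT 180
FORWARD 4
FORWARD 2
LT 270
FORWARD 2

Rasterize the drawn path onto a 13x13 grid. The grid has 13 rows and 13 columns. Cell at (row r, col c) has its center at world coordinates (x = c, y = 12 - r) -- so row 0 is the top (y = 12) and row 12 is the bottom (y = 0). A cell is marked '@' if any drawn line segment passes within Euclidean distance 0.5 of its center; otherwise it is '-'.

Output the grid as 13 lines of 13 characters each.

Answer: -------------
-------------
-----@-------
-----@-------
-----@-------
-----@@@@@@--
-----@-------
-----@-------
---@@@-------
-------------
-------------
-------------
-------------

Derivation:
Segment 0: (6,7) -> (10,7)
Segment 1: (10,7) -> (5,7)
Segment 2: (5,7) -> (5,4)
Segment 3: (5,4) -> (5,10)
Segment 4: (5,10) -> (5,6)
Segment 5: (5,6) -> (5,4)
Segment 6: (5,4) -> (3,4)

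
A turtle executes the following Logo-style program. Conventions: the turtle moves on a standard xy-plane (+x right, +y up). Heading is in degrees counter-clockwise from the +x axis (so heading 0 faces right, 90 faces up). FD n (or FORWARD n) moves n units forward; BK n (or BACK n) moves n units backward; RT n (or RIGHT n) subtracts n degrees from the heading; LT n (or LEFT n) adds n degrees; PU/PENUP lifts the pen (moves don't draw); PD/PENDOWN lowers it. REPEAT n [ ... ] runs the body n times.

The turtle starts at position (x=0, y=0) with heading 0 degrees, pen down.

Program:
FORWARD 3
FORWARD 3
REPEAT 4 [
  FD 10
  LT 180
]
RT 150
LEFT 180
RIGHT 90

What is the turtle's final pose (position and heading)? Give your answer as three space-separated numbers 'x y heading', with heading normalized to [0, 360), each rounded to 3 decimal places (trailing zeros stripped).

Executing turtle program step by step:
Start: pos=(0,0), heading=0, pen down
FD 3: (0,0) -> (3,0) [heading=0, draw]
FD 3: (3,0) -> (6,0) [heading=0, draw]
REPEAT 4 [
  -- iteration 1/4 --
  FD 10: (6,0) -> (16,0) [heading=0, draw]
  LT 180: heading 0 -> 180
  -- iteration 2/4 --
  FD 10: (16,0) -> (6,0) [heading=180, draw]
  LT 180: heading 180 -> 0
  -- iteration 3/4 --
  FD 10: (6,0) -> (16,0) [heading=0, draw]
  LT 180: heading 0 -> 180
  -- iteration 4/4 --
  FD 10: (16,0) -> (6,0) [heading=180, draw]
  LT 180: heading 180 -> 0
]
RT 150: heading 0 -> 210
LT 180: heading 210 -> 30
RT 90: heading 30 -> 300
Final: pos=(6,0), heading=300, 6 segment(s) drawn

Answer: 6 0 300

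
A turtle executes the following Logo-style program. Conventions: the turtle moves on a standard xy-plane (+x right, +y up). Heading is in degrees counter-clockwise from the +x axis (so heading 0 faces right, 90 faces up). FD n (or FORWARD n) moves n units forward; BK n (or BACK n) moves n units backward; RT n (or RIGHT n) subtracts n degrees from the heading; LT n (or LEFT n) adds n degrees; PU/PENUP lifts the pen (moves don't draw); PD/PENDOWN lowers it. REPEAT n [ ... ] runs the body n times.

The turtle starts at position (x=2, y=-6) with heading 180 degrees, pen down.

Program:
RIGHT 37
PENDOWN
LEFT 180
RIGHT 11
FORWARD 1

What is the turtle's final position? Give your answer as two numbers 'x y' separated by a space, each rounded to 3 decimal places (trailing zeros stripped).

Executing turtle program step by step:
Start: pos=(2,-6), heading=180, pen down
RT 37: heading 180 -> 143
PD: pen down
LT 180: heading 143 -> 323
RT 11: heading 323 -> 312
FD 1: (2,-6) -> (2.669,-6.743) [heading=312, draw]
Final: pos=(2.669,-6.743), heading=312, 1 segment(s) drawn

Answer: 2.669 -6.743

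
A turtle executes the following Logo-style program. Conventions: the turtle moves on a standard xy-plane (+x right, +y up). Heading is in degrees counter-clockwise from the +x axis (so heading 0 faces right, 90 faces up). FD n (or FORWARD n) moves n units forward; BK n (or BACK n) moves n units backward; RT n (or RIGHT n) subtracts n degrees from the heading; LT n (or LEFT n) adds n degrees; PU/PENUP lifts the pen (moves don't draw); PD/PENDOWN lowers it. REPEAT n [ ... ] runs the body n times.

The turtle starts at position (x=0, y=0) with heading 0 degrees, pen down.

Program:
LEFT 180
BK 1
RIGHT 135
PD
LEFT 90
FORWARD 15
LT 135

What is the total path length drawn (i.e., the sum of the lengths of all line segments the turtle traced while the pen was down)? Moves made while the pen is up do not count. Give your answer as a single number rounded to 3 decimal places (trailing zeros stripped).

Answer: 16

Derivation:
Executing turtle program step by step:
Start: pos=(0,0), heading=0, pen down
LT 180: heading 0 -> 180
BK 1: (0,0) -> (1,0) [heading=180, draw]
RT 135: heading 180 -> 45
PD: pen down
LT 90: heading 45 -> 135
FD 15: (1,0) -> (-9.607,10.607) [heading=135, draw]
LT 135: heading 135 -> 270
Final: pos=(-9.607,10.607), heading=270, 2 segment(s) drawn

Segment lengths:
  seg 1: (0,0) -> (1,0), length = 1
  seg 2: (1,0) -> (-9.607,10.607), length = 15
Total = 16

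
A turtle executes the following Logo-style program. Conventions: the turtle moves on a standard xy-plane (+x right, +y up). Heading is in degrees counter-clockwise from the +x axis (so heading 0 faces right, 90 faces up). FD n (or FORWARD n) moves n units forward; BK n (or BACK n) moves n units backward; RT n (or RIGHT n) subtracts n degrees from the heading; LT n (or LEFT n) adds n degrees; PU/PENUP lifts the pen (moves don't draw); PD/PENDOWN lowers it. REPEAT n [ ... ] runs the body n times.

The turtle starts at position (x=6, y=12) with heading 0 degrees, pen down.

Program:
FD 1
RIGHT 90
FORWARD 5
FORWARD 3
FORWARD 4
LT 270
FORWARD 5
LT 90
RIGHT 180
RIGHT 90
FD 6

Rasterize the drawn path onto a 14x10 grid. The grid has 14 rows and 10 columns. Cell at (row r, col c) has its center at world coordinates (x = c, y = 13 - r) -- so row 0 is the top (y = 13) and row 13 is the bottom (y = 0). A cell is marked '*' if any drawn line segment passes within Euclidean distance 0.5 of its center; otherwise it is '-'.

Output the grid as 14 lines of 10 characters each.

Answer: ----------
------**--
-------*--
-------*--
-------*--
-------*--
-------*--
-------*--
-------*--
-------*--
-------*--
-------*--
-------*--
--*******-

Derivation:
Segment 0: (6,12) -> (7,12)
Segment 1: (7,12) -> (7,7)
Segment 2: (7,7) -> (7,4)
Segment 3: (7,4) -> (7,0)
Segment 4: (7,0) -> (2,0)
Segment 5: (2,0) -> (8,0)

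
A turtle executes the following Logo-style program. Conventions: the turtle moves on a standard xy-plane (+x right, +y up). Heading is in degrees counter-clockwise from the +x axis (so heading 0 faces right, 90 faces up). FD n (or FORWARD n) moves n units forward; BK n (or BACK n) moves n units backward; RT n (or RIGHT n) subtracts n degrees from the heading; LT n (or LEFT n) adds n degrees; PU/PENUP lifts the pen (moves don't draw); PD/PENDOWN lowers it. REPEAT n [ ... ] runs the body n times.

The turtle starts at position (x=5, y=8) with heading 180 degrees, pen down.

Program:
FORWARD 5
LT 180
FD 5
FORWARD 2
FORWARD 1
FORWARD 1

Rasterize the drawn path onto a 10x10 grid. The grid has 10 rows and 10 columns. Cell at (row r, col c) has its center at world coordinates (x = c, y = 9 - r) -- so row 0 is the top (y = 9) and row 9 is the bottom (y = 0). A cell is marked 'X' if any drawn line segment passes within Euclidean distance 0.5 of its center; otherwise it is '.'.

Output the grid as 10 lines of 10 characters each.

Segment 0: (5,8) -> (0,8)
Segment 1: (0,8) -> (5,8)
Segment 2: (5,8) -> (7,8)
Segment 3: (7,8) -> (8,8)
Segment 4: (8,8) -> (9,8)

Answer: ..........
XXXXXXXXXX
..........
..........
..........
..........
..........
..........
..........
..........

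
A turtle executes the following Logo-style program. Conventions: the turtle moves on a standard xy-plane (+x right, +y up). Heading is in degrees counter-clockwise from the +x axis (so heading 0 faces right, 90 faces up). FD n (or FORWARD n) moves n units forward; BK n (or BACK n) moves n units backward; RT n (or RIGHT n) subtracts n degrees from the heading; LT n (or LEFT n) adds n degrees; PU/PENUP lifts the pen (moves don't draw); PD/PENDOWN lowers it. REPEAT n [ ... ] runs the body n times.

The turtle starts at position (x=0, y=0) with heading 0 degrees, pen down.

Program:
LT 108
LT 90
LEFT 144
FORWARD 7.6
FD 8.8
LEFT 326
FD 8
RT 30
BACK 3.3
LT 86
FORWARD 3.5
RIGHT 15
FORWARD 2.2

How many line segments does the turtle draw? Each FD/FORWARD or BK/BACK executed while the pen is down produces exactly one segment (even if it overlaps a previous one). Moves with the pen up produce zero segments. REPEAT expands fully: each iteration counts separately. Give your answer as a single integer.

Executing turtle program step by step:
Start: pos=(0,0), heading=0, pen down
LT 108: heading 0 -> 108
LT 90: heading 108 -> 198
LT 144: heading 198 -> 342
FD 7.6: (0,0) -> (7.228,-2.349) [heading=342, draw]
FD 8.8: (7.228,-2.349) -> (15.597,-5.068) [heading=342, draw]
LT 326: heading 342 -> 308
FD 8: (15.597,-5.068) -> (20.523,-11.372) [heading=308, draw]
RT 30: heading 308 -> 278
BK 3.3: (20.523,-11.372) -> (20.063,-8.104) [heading=278, draw]
LT 86: heading 278 -> 4
FD 3.5: (20.063,-8.104) -> (23.555,-7.86) [heading=4, draw]
RT 15: heading 4 -> 349
FD 2.2: (23.555,-7.86) -> (25.714,-8.28) [heading=349, draw]
Final: pos=(25.714,-8.28), heading=349, 6 segment(s) drawn
Segments drawn: 6

Answer: 6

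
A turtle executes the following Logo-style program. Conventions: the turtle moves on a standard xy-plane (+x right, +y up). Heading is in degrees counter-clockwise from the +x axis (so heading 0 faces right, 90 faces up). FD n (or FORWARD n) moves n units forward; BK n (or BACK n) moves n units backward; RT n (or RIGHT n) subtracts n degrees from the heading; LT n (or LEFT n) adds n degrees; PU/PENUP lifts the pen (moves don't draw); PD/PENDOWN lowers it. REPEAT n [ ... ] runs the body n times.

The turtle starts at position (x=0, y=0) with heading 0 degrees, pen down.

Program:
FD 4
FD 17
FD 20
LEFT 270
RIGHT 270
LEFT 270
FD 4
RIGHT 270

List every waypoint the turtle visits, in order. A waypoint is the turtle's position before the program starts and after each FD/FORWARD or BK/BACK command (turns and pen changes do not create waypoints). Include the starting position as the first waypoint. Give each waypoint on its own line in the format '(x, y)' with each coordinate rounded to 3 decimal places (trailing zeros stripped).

Answer: (0, 0)
(4, 0)
(21, 0)
(41, 0)
(41, -4)

Derivation:
Executing turtle program step by step:
Start: pos=(0,0), heading=0, pen down
FD 4: (0,0) -> (4,0) [heading=0, draw]
FD 17: (4,0) -> (21,0) [heading=0, draw]
FD 20: (21,0) -> (41,0) [heading=0, draw]
LT 270: heading 0 -> 270
RT 270: heading 270 -> 0
LT 270: heading 0 -> 270
FD 4: (41,0) -> (41,-4) [heading=270, draw]
RT 270: heading 270 -> 0
Final: pos=(41,-4), heading=0, 4 segment(s) drawn
Waypoints (5 total):
(0, 0)
(4, 0)
(21, 0)
(41, 0)
(41, -4)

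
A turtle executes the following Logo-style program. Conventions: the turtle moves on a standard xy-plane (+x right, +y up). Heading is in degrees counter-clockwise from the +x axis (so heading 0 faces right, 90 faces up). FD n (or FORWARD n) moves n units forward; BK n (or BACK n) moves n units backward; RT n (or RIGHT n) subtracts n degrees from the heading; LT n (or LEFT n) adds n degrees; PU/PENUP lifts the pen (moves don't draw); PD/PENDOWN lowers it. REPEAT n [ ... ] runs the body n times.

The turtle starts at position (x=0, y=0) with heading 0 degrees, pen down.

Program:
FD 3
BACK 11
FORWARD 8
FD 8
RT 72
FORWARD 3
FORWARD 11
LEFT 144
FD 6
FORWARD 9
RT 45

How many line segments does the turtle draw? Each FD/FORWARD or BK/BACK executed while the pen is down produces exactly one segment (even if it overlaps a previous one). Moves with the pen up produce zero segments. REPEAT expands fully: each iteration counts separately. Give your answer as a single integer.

Answer: 8

Derivation:
Executing turtle program step by step:
Start: pos=(0,0), heading=0, pen down
FD 3: (0,0) -> (3,0) [heading=0, draw]
BK 11: (3,0) -> (-8,0) [heading=0, draw]
FD 8: (-8,0) -> (0,0) [heading=0, draw]
FD 8: (0,0) -> (8,0) [heading=0, draw]
RT 72: heading 0 -> 288
FD 3: (8,0) -> (8.927,-2.853) [heading=288, draw]
FD 11: (8.927,-2.853) -> (12.326,-13.315) [heading=288, draw]
LT 144: heading 288 -> 72
FD 6: (12.326,-13.315) -> (14.18,-7.608) [heading=72, draw]
FD 9: (14.18,-7.608) -> (16.961,0.951) [heading=72, draw]
RT 45: heading 72 -> 27
Final: pos=(16.961,0.951), heading=27, 8 segment(s) drawn
Segments drawn: 8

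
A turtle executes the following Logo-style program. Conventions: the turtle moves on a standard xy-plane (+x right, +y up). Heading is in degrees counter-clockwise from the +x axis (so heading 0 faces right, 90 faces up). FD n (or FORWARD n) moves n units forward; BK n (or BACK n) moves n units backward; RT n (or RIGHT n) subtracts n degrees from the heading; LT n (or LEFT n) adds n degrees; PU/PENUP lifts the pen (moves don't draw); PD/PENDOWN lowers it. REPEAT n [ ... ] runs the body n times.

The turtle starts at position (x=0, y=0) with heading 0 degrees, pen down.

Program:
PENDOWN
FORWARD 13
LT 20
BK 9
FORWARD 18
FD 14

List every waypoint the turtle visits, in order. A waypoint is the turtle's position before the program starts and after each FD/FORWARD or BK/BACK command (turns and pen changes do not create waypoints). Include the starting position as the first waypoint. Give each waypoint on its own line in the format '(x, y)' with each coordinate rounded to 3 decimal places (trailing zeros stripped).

Answer: (0, 0)
(13, 0)
(4.543, -3.078)
(21.457, 3.078)
(34.613, 7.866)

Derivation:
Executing turtle program step by step:
Start: pos=(0,0), heading=0, pen down
PD: pen down
FD 13: (0,0) -> (13,0) [heading=0, draw]
LT 20: heading 0 -> 20
BK 9: (13,0) -> (4.543,-3.078) [heading=20, draw]
FD 18: (4.543,-3.078) -> (21.457,3.078) [heading=20, draw]
FD 14: (21.457,3.078) -> (34.613,7.866) [heading=20, draw]
Final: pos=(34.613,7.866), heading=20, 4 segment(s) drawn
Waypoints (5 total):
(0, 0)
(13, 0)
(4.543, -3.078)
(21.457, 3.078)
(34.613, 7.866)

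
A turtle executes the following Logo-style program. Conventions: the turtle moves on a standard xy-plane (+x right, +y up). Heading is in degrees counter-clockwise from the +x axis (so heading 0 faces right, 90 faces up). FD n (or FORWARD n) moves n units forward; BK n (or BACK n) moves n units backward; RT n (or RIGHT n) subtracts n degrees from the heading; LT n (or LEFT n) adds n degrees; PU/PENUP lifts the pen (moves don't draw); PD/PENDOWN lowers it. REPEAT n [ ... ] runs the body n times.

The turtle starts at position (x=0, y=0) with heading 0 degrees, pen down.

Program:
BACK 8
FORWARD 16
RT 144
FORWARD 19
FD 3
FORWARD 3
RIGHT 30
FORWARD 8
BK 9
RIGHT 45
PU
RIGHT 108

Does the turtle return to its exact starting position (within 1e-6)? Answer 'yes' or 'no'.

Executing turtle program step by step:
Start: pos=(0,0), heading=0, pen down
BK 8: (0,0) -> (-8,0) [heading=0, draw]
FD 16: (-8,0) -> (8,0) [heading=0, draw]
RT 144: heading 0 -> 216
FD 19: (8,0) -> (-7.371,-11.168) [heading=216, draw]
FD 3: (-7.371,-11.168) -> (-9.798,-12.931) [heading=216, draw]
FD 3: (-9.798,-12.931) -> (-12.225,-14.695) [heading=216, draw]
RT 30: heading 216 -> 186
FD 8: (-12.225,-14.695) -> (-20.182,-15.531) [heading=186, draw]
BK 9: (-20.182,-15.531) -> (-11.231,-14.59) [heading=186, draw]
RT 45: heading 186 -> 141
PU: pen up
RT 108: heading 141 -> 33
Final: pos=(-11.231,-14.59), heading=33, 7 segment(s) drawn

Start position: (0, 0)
Final position: (-11.231, -14.59)
Distance = 18.412; >= 1e-6 -> NOT closed

Answer: no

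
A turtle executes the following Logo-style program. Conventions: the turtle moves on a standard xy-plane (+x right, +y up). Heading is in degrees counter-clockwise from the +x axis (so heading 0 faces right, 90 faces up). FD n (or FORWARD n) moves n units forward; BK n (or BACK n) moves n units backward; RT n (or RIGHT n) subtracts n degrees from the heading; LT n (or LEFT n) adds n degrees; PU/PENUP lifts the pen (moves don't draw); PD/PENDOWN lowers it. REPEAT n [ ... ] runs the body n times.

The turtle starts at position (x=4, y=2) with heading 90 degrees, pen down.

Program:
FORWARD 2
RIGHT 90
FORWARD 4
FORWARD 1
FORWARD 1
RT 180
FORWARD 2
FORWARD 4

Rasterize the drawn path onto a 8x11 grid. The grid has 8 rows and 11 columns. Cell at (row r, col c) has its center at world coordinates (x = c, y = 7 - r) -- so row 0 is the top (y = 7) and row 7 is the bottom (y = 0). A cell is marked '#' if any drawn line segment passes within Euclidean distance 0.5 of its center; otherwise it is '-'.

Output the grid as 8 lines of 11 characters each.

Answer: -----------
-----------
-----------
----#######
----#------
----#------
-----------
-----------

Derivation:
Segment 0: (4,2) -> (4,4)
Segment 1: (4,4) -> (8,4)
Segment 2: (8,4) -> (9,4)
Segment 3: (9,4) -> (10,4)
Segment 4: (10,4) -> (8,4)
Segment 5: (8,4) -> (4,4)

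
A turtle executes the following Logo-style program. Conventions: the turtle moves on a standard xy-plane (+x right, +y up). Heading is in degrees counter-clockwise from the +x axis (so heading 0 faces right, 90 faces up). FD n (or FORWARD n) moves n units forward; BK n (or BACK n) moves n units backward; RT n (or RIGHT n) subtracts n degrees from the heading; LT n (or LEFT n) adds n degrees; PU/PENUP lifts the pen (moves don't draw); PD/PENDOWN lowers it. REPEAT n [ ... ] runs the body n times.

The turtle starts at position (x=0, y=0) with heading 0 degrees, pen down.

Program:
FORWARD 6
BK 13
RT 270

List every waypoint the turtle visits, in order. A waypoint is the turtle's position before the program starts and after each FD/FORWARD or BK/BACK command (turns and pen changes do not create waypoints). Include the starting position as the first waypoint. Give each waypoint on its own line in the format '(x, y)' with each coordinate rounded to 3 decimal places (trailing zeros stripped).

Answer: (0, 0)
(6, 0)
(-7, 0)

Derivation:
Executing turtle program step by step:
Start: pos=(0,0), heading=0, pen down
FD 6: (0,0) -> (6,0) [heading=0, draw]
BK 13: (6,0) -> (-7,0) [heading=0, draw]
RT 270: heading 0 -> 90
Final: pos=(-7,0), heading=90, 2 segment(s) drawn
Waypoints (3 total):
(0, 0)
(6, 0)
(-7, 0)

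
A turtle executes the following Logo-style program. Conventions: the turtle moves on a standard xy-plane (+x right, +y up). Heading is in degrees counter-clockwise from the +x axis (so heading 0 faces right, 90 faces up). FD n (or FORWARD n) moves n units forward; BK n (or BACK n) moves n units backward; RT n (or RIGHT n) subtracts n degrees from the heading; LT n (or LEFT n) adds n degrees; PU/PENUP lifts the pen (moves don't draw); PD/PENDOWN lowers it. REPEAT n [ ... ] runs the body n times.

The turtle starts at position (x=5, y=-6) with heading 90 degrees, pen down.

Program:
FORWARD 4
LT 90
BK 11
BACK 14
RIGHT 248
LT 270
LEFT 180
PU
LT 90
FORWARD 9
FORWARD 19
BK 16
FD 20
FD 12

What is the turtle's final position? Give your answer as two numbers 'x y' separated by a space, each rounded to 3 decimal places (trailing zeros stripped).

Executing turtle program step by step:
Start: pos=(5,-6), heading=90, pen down
FD 4: (5,-6) -> (5,-2) [heading=90, draw]
LT 90: heading 90 -> 180
BK 11: (5,-2) -> (16,-2) [heading=180, draw]
BK 14: (16,-2) -> (30,-2) [heading=180, draw]
RT 248: heading 180 -> 292
LT 270: heading 292 -> 202
LT 180: heading 202 -> 22
PU: pen up
LT 90: heading 22 -> 112
FD 9: (30,-2) -> (26.629,6.345) [heading=112, move]
FD 19: (26.629,6.345) -> (19.511,23.961) [heading=112, move]
BK 16: (19.511,23.961) -> (25.505,9.126) [heading=112, move]
FD 20: (25.505,9.126) -> (18.013,27.67) [heading=112, move]
FD 12: (18.013,27.67) -> (13.517,38.796) [heading=112, move]
Final: pos=(13.517,38.796), heading=112, 3 segment(s) drawn

Answer: 13.517 38.796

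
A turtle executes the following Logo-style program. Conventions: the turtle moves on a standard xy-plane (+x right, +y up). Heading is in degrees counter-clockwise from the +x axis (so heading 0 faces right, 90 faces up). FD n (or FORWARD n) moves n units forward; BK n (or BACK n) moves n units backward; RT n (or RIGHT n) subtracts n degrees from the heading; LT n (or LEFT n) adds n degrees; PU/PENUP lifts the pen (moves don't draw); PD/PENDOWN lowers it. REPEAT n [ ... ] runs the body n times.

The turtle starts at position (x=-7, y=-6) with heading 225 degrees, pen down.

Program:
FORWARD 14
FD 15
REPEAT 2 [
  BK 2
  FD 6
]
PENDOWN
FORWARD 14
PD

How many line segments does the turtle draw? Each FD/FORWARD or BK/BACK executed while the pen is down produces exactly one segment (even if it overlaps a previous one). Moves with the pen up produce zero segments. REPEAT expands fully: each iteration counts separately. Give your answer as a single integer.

Executing turtle program step by step:
Start: pos=(-7,-6), heading=225, pen down
FD 14: (-7,-6) -> (-16.899,-15.899) [heading=225, draw]
FD 15: (-16.899,-15.899) -> (-27.506,-26.506) [heading=225, draw]
REPEAT 2 [
  -- iteration 1/2 --
  BK 2: (-27.506,-26.506) -> (-26.092,-25.092) [heading=225, draw]
  FD 6: (-26.092,-25.092) -> (-30.335,-29.335) [heading=225, draw]
  -- iteration 2/2 --
  BK 2: (-30.335,-29.335) -> (-28.92,-27.92) [heading=225, draw]
  FD 6: (-28.92,-27.92) -> (-33.163,-32.163) [heading=225, draw]
]
PD: pen down
FD 14: (-33.163,-32.163) -> (-43.062,-42.062) [heading=225, draw]
PD: pen down
Final: pos=(-43.062,-42.062), heading=225, 7 segment(s) drawn
Segments drawn: 7

Answer: 7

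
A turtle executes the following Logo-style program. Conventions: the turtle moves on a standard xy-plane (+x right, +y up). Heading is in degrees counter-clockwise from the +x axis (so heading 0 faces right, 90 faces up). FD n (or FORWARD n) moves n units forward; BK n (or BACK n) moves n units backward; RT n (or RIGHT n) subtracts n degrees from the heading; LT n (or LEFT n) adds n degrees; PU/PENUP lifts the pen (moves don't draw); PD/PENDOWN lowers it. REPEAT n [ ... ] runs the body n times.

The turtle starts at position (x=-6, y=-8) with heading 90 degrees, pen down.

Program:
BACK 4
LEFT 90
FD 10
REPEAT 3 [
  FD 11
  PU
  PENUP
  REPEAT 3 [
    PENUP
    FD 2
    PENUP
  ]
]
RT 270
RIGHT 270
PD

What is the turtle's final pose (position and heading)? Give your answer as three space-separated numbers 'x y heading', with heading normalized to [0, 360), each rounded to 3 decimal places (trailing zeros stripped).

Answer: -67 -12 0

Derivation:
Executing turtle program step by step:
Start: pos=(-6,-8), heading=90, pen down
BK 4: (-6,-8) -> (-6,-12) [heading=90, draw]
LT 90: heading 90 -> 180
FD 10: (-6,-12) -> (-16,-12) [heading=180, draw]
REPEAT 3 [
  -- iteration 1/3 --
  FD 11: (-16,-12) -> (-27,-12) [heading=180, draw]
  PU: pen up
  PU: pen up
  REPEAT 3 [
    -- iteration 1/3 --
    PU: pen up
    FD 2: (-27,-12) -> (-29,-12) [heading=180, move]
    PU: pen up
    -- iteration 2/3 --
    PU: pen up
    FD 2: (-29,-12) -> (-31,-12) [heading=180, move]
    PU: pen up
    -- iteration 3/3 --
    PU: pen up
    FD 2: (-31,-12) -> (-33,-12) [heading=180, move]
    PU: pen up
  ]
  -- iteration 2/3 --
  FD 11: (-33,-12) -> (-44,-12) [heading=180, move]
  PU: pen up
  PU: pen up
  REPEAT 3 [
    -- iteration 1/3 --
    PU: pen up
    FD 2: (-44,-12) -> (-46,-12) [heading=180, move]
    PU: pen up
    -- iteration 2/3 --
    PU: pen up
    FD 2: (-46,-12) -> (-48,-12) [heading=180, move]
    PU: pen up
    -- iteration 3/3 --
    PU: pen up
    FD 2: (-48,-12) -> (-50,-12) [heading=180, move]
    PU: pen up
  ]
  -- iteration 3/3 --
  FD 11: (-50,-12) -> (-61,-12) [heading=180, move]
  PU: pen up
  PU: pen up
  REPEAT 3 [
    -- iteration 1/3 --
    PU: pen up
    FD 2: (-61,-12) -> (-63,-12) [heading=180, move]
    PU: pen up
    -- iteration 2/3 --
    PU: pen up
    FD 2: (-63,-12) -> (-65,-12) [heading=180, move]
    PU: pen up
    -- iteration 3/3 --
    PU: pen up
    FD 2: (-65,-12) -> (-67,-12) [heading=180, move]
    PU: pen up
  ]
]
RT 270: heading 180 -> 270
RT 270: heading 270 -> 0
PD: pen down
Final: pos=(-67,-12), heading=0, 3 segment(s) drawn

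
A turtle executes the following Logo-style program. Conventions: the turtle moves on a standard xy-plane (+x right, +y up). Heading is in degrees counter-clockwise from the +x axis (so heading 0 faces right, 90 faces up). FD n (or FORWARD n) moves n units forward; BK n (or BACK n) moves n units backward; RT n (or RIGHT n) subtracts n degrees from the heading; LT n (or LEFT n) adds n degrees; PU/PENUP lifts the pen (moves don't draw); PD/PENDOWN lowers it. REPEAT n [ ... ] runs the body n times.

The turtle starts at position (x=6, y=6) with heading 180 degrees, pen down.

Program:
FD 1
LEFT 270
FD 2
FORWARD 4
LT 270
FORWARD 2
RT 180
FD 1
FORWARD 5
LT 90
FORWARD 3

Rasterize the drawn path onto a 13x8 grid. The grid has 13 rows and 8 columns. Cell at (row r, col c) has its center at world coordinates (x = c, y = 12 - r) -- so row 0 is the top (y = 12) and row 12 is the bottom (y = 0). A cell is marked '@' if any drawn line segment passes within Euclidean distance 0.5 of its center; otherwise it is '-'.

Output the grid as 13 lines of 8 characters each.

Segment 0: (6,6) -> (5,6)
Segment 1: (5,6) -> (5,8)
Segment 2: (5,8) -> (5,12)
Segment 3: (5,12) -> (7,12)
Segment 4: (7,12) -> (6,12)
Segment 5: (6,12) -> (1,12)
Segment 6: (1,12) -> (1,9)

Answer: -@@@@@@@
-@---@--
-@---@--
-@---@--
-----@--
-----@--
-----@@-
--------
--------
--------
--------
--------
--------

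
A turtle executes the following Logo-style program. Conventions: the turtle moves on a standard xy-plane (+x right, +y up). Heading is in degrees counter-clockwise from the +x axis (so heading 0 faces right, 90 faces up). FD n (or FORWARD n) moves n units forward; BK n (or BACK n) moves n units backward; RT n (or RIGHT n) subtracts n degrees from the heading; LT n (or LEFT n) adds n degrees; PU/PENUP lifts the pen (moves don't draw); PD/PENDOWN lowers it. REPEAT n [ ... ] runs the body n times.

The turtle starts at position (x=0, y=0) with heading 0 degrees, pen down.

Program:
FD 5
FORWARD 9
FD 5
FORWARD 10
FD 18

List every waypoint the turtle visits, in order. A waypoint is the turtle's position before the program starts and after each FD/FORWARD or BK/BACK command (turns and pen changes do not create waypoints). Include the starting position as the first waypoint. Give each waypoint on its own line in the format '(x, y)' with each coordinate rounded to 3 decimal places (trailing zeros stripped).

Executing turtle program step by step:
Start: pos=(0,0), heading=0, pen down
FD 5: (0,0) -> (5,0) [heading=0, draw]
FD 9: (5,0) -> (14,0) [heading=0, draw]
FD 5: (14,0) -> (19,0) [heading=0, draw]
FD 10: (19,0) -> (29,0) [heading=0, draw]
FD 18: (29,0) -> (47,0) [heading=0, draw]
Final: pos=(47,0), heading=0, 5 segment(s) drawn
Waypoints (6 total):
(0, 0)
(5, 0)
(14, 0)
(19, 0)
(29, 0)
(47, 0)

Answer: (0, 0)
(5, 0)
(14, 0)
(19, 0)
(29, 0)
(47, 0)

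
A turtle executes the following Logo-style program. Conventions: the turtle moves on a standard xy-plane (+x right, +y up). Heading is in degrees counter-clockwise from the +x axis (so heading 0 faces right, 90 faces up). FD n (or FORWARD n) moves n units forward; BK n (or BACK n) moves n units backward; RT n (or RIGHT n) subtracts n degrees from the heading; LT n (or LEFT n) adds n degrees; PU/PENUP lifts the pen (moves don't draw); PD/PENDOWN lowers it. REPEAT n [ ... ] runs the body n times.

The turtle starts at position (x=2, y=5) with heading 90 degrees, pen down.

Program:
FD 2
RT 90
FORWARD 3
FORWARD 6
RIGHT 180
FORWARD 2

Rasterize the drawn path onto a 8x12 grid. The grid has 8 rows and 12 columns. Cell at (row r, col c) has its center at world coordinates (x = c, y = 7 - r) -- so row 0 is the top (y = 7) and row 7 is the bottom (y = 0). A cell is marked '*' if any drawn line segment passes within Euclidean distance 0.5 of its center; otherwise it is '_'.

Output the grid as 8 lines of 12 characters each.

Segment 0: (2,5) -> (2,7)
Segment 1: (2,7) -> (5,7)
Segment 2: (5,7) -> (11,7)
Segment 3: (11,7) -> (9,7)

Answer: __**********
__*_________
__*_________
____________
____________
____________
____________
____________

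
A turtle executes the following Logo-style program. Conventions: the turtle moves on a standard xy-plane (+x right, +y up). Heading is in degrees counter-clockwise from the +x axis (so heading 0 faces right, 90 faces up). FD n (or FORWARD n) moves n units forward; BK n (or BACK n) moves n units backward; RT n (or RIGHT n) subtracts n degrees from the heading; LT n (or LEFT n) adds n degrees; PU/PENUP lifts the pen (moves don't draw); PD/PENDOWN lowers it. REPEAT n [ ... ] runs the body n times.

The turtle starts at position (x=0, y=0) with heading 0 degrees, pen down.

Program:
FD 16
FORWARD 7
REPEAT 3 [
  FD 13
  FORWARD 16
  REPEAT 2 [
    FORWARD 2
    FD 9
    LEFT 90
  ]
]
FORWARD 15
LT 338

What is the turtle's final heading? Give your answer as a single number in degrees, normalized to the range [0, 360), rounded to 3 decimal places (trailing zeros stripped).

Executing turtle program step by step:
Start: pos=(0,0), heading=0, pen down
FD 16: (0,0) -> (16,0) [heading=0, draw]
FD 7: (16,0) -> (23,0) [heading=0, draw]
REPEAT 3 [
  -- iteration 1/3 --
  FD 13: (23,0) -> (36,0) [heading=0, draw]
  FD 16: (36,0) -> (52,0) [heading=0, draw]
  REPEAT 2 [
    -- iteration 1/2 --
    FD 2: (52,0) -> (54,0) [heading=0, draw]
    FD 9: (54,0) -> (63,0) [heading=0, draw]
    LT 90: heading 0 -> 90
    -- iteration 2/2 --
    FD 2: (63,0) -> (63,2) [heading=90, draw]
    FD 9: (63,2) -> (63,11) [heading=90, draw]
    LT 90: heading 90 -> 180
  ]
  -- iteration 2/3 --
  FD 13: (63,11) -> (50,11) [heading=180, draw]
  FD 16: (50,11) -> (34,11) [heading=180, draw]
  REPEAT 2 [
    -- iteration 1/2 --
    FD 2: (34,11) -> (32,11) [heading=180, draw]
    FD 9: (32,11) -> (23,11) [heading=180, draw]
    LT 90: heading 180 -> 270
    -- iteration 2/2 --
    FD 2: (23,11) -> (23,9) [heading=270, draw]
    FD 9: (23,9) -> (23,0) [heading=270, draw]
    LT 90: heading 270 -> 0
  ]
  -- iteration 3/3 --
  FD 13: (23,0) -> (36,0) [heading=0, draw]
  FD 16: (36,0) -> (52,0) [heading=0, draw]
  REPEAT 2 [
    -- iteration 1/2 --
    FD 2: (52,0) -> (54,0) [heading=0, draw]
    FD 9: (54,0) -> (63,0) [heading=0, draw]
    LT 90: heading 0 -> 90
    -- iteration 2/2 --
    FD 2: (63,0) -> (63,2) [heading=90, draw]
    FD 9: (63,2) -> (63,11) [heading=90, draw]
    LT 90: heading 90 -> 180
  ]
]
FD 15: (63,11) -> (48,11) [heading=180, draw]
LT 338: heading 180 -> 158
Final: pos=(48,11), heading=158, 21 segment(s) drawn

Answer: 158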